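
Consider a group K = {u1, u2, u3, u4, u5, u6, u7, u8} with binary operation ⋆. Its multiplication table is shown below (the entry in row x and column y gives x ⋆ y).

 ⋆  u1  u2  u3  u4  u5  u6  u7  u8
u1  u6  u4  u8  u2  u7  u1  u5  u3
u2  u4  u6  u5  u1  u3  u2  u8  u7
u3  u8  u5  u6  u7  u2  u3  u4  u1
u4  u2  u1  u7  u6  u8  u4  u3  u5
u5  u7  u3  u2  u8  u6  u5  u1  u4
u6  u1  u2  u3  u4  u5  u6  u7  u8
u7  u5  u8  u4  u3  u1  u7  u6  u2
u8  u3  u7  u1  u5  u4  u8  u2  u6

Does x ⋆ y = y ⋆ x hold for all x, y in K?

Yes

Check whether the table is symmetric across its main diagonal.
Every entry (row x, col y) equals the entry (row y, col x), so K is abelian.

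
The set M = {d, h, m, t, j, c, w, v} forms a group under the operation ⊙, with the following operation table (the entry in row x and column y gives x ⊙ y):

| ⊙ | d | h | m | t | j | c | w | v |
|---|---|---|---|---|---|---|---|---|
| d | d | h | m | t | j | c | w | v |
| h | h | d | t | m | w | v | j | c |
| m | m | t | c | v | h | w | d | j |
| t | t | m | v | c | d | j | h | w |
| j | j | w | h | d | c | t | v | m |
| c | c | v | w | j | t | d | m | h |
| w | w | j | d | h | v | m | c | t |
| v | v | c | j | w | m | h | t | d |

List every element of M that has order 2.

Identity is d. Compute the order of each non-identity element by repeated multiplication:
  h: h → d  (order 2)
  m: m → c → w → d  (order 4)
  t: t → c → j → d  (order 4)
  j: j → c → t → d  (order 4)
  c: c → d  (order 2)
  w: w → c → m → d  (order 4)
  v: v → d  (order 2)
Elements of order 2: {c, h, v}.
(Structurally, M here is isomorphic to Z_2 x Z_4.)

{c, h, v}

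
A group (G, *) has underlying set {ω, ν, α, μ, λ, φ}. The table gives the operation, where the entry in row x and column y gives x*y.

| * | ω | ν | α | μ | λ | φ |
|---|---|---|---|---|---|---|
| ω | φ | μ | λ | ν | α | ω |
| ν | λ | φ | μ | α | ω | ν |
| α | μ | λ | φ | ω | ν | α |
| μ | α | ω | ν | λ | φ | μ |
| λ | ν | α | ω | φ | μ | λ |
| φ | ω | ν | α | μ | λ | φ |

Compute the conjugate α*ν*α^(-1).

ω

The identity is φ. In row α, the entry φ sits in column α, so α^(-1) = α.
α*ν = λ
λ*α = ω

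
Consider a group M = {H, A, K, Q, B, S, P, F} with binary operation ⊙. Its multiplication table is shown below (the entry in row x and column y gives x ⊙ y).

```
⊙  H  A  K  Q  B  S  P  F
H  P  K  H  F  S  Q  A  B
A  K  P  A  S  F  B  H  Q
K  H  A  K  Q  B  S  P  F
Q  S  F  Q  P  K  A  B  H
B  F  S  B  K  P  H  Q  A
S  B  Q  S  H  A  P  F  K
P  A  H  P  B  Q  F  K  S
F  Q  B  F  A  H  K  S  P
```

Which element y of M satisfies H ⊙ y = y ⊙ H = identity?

A

First locate the identity: row K matches the header, so K is the identity.
Scan row H for K: H ⊙ A = K. Hence H^(-1) = A.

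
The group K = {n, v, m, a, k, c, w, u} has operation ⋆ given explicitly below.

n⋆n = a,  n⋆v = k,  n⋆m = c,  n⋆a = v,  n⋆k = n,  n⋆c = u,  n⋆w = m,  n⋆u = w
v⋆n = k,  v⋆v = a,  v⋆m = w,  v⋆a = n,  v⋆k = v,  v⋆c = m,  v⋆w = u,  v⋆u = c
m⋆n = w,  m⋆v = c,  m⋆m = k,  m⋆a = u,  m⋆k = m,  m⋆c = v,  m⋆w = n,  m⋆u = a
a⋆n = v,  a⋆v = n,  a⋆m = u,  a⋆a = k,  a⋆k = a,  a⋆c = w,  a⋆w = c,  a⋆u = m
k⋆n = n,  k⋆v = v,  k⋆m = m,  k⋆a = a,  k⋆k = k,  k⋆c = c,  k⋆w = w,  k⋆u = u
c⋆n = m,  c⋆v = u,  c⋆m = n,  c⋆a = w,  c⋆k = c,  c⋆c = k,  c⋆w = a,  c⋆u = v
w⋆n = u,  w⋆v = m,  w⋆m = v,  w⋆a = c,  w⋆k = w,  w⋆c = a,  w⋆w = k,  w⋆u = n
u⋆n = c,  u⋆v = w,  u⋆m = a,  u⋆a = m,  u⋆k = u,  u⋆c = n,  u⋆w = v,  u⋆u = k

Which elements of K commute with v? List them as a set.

Compare row v with column v entry by entry.
a ⋆ v = n = v ⋆ a, so a commutes with v.
w ⋆ v = m but v ⋆ w = u, so w does not.
Collecting the elements that commute with v: C(v) = {a, k, n, v}.
(Structurally, K here is isomorphic to the dihedral group D_4.)

{a, k, n, v}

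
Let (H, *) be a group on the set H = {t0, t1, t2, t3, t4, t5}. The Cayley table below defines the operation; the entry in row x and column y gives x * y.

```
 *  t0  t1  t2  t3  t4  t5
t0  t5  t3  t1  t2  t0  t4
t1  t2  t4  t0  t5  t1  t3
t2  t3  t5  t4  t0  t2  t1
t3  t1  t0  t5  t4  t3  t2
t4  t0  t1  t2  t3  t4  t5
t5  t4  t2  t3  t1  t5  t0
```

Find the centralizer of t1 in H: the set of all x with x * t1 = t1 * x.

Compare row t1 with column t1 entry by entry.
t3 * t1 = t0 but t1 * t3 = t5, so t3 does not.
Collecting the elements that commute with t1: C(t1) = {t1, t4}.
(Structurally, H here is isomorphic to the symmetric group S_3.)

{t1, t4}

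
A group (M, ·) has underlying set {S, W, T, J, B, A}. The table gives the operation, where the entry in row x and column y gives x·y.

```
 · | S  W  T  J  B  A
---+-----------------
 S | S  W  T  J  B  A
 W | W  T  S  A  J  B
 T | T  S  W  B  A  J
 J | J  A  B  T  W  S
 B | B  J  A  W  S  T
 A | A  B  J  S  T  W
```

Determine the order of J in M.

6

The identity element is S (its row matches the header).
J^1 = J
J^2 = J·J = T
J^3 = T·J = B
J^4 = B·J = W
J^5 = W·J = A
J^6 = A·J = S
The first power of J equal to the identity is J^6, so ord(J) = 6.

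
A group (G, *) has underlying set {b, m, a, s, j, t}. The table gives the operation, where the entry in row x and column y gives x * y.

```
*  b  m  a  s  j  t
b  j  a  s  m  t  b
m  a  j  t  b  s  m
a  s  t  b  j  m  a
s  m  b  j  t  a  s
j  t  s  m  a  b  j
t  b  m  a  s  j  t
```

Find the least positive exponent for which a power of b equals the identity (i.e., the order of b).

3

The identity element is t (its row matches the header).
b^1 = b
b^2 = b * b = j
b^3 = j * b = t
The first power of b equal to the identity is b^3, so ord(b) = 3.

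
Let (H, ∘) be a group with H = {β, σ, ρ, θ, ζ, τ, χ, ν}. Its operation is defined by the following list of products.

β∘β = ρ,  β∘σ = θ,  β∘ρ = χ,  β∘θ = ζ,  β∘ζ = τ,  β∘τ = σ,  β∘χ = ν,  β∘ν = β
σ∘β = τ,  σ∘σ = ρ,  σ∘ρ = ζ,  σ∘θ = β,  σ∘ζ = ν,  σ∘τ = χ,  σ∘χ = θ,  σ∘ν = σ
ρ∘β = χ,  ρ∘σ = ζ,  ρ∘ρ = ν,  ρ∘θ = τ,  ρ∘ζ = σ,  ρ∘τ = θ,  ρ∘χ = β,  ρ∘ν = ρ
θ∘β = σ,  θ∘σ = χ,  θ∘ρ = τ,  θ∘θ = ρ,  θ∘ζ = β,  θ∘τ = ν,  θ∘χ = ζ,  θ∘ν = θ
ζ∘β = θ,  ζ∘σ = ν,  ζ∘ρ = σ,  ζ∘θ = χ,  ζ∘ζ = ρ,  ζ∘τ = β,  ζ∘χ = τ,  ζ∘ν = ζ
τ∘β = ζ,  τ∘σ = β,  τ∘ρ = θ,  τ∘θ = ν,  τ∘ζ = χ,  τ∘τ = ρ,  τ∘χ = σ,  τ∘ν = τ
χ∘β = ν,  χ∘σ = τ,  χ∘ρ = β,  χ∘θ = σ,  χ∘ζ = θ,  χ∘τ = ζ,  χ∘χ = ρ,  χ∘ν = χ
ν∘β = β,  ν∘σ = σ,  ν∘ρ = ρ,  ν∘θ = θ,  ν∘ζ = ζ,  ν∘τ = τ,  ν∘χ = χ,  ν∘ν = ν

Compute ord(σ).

The identity element is ν (its row matches the header).
σ^1 = σ
σ^2 = σ ∘ σ = ρ
σ^3 = ρ ∘ σ = ζ
σ^4 = ζ ∘ σ = ν
The first power of σ equal to the identity is σ^4, so ord(σ) = 4.

4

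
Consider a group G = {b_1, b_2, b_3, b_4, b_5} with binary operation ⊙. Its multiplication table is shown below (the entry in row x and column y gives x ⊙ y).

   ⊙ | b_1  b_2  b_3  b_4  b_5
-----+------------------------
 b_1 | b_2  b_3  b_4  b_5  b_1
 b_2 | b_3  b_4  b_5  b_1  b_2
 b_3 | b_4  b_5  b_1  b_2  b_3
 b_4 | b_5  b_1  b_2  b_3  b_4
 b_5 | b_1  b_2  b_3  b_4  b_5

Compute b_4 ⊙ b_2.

b_1

Read row b_4, column b_2: b_4 ⊙ b_2 = b_1.
(Structurally, G here is isomorphic to the cyclic group Z_5.)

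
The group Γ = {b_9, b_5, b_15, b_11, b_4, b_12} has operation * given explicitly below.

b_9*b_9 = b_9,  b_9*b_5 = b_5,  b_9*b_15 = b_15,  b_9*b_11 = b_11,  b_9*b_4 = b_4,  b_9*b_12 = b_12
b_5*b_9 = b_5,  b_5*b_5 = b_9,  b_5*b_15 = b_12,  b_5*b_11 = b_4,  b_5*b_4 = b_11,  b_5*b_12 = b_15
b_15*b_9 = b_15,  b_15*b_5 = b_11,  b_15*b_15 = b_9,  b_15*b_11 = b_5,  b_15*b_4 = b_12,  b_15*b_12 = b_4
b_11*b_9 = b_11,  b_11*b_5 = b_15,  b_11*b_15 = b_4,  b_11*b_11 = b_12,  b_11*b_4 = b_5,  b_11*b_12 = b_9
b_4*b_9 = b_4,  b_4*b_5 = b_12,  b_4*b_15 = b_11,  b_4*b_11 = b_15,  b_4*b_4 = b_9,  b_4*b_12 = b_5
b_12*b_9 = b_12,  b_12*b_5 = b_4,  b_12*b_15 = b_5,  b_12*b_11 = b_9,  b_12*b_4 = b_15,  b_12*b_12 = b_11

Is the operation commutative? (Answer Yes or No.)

No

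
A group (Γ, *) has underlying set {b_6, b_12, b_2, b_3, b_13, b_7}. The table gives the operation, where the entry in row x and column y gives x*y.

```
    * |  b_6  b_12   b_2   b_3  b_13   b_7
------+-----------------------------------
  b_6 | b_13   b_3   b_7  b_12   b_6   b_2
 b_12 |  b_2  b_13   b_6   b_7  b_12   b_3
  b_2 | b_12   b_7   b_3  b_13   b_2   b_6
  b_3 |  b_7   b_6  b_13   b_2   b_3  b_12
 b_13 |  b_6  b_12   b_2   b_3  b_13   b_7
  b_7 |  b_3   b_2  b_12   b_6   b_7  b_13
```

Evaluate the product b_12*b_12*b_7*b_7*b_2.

b_12*b_12 = b_13
b_13*b_7 = b_7
b_7*b_7 = b_13
b_13*b_2 = b_2

b_2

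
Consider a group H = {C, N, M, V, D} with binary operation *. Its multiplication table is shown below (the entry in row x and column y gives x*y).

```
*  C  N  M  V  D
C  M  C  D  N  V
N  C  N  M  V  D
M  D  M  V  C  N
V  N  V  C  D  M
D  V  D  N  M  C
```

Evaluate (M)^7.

V

M^1 = M
M^2 = M*M = V
M^3 = V*M = C
M^4 = C*M = D
M^5 = D*M = N
M^6 = N*M = M
M^7 = M*M = V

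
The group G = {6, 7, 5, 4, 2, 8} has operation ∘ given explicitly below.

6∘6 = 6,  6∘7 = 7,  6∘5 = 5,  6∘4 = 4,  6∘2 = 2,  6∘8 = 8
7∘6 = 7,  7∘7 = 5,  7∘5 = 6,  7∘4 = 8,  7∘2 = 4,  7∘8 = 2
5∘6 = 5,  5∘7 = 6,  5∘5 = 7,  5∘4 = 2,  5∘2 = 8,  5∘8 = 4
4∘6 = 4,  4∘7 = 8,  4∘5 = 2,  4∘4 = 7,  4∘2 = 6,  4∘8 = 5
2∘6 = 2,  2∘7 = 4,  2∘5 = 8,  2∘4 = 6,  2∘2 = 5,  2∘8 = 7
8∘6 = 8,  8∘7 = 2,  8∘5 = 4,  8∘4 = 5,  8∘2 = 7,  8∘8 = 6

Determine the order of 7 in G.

3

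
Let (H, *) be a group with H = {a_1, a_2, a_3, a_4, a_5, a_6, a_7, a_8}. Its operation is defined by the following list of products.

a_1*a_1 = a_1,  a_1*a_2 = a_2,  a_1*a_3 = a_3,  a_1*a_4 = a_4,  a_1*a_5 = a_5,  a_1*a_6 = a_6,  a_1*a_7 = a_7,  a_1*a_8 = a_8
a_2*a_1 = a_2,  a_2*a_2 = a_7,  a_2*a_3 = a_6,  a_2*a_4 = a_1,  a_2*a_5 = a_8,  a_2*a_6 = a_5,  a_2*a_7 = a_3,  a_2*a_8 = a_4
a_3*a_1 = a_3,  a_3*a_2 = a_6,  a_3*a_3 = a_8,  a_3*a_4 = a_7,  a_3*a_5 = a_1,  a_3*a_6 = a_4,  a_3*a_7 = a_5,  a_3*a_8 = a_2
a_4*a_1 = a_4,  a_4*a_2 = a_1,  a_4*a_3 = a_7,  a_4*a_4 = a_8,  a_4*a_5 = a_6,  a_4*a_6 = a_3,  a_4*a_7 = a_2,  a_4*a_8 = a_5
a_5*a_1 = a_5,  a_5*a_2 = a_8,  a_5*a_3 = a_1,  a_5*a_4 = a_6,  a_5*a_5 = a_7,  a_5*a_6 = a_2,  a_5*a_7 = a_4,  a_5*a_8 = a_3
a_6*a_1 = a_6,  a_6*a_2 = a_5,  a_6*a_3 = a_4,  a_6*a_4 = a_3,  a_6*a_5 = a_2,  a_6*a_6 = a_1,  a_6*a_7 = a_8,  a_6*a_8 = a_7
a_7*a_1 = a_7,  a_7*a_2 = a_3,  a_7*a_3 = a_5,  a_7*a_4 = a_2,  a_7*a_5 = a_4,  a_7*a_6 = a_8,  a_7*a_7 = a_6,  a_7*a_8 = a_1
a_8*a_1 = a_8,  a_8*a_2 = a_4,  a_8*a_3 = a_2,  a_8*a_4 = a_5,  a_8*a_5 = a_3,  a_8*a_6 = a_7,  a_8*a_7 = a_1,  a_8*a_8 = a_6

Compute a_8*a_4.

Read row a_8, column a_4: a_8*a_4 = a_5.

a_5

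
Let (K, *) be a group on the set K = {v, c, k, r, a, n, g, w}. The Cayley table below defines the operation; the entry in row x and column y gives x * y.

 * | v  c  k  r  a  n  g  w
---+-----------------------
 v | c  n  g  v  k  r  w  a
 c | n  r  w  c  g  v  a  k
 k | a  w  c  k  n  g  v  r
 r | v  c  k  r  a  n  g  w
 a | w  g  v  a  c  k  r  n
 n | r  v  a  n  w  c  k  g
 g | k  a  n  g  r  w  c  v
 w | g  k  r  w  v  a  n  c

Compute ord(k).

The identity element is r (its row matches the header).
k^1 = k
k^2 = k * k = c
k^3 = c * k = w
k^4 = w * k = r
The first power of k equal to the identity is k^4, so ord(k) = 4.

4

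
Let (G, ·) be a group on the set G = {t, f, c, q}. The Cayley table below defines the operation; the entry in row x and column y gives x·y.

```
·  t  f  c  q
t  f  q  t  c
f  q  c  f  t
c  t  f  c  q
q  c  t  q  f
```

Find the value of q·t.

c

Read row q, column t: q·t = c.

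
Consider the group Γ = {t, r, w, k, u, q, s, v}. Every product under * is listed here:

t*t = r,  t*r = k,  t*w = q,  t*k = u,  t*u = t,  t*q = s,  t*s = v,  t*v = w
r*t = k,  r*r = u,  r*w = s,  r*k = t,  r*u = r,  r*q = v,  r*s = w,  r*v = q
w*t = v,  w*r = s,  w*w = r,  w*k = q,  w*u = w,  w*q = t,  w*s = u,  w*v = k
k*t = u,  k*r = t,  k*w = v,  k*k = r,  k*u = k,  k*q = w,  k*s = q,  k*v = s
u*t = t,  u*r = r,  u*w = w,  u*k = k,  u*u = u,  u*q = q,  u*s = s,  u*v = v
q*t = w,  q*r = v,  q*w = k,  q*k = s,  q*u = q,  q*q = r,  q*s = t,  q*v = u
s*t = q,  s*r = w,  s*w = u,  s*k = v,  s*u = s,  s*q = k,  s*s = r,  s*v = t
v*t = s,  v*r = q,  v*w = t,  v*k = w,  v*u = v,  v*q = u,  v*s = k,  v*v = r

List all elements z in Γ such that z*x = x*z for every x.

{r, u}

An element z is central iff its row equals its column in the table.
For w: w*t = v ≠ q = t*w, so w ∉ Z.
Checking each element this way leaves Z(Γ) = {r, u}.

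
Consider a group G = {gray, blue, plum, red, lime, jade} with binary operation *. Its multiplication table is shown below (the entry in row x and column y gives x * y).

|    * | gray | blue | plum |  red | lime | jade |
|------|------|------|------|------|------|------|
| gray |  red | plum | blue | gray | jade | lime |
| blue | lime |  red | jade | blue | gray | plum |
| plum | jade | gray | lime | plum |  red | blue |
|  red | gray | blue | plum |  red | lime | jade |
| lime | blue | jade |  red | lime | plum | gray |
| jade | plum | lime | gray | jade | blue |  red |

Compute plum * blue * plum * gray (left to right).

lime

plum * blue = gray
gray * plum = blue
blue * gray = lime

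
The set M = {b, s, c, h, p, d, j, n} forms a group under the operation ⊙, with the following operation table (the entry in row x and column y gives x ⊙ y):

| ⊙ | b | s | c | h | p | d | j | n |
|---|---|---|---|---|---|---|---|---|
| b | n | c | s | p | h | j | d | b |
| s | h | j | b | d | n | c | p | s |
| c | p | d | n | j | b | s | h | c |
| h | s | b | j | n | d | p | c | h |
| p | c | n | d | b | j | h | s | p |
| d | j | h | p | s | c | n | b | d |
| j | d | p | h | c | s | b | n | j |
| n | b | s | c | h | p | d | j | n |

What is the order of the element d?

The identity element is n (its row matches the header).
d^1 = d
d^2 = d ⊙ d = n
The first power of d equal to the identity is d^2, so ord(d) = 2.

2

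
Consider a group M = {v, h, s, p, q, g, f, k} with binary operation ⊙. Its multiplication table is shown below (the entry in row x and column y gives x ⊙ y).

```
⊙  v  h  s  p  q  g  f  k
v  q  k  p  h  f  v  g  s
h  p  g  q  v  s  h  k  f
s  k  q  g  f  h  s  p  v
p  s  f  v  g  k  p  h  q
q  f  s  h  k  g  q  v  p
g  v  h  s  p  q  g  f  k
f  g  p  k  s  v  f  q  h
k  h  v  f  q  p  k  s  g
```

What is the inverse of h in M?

h

First locate the identity: row g matches the header, so g is the identity.
Scan row h for g: h ⊙ h = g. Hence h^(-1) = h.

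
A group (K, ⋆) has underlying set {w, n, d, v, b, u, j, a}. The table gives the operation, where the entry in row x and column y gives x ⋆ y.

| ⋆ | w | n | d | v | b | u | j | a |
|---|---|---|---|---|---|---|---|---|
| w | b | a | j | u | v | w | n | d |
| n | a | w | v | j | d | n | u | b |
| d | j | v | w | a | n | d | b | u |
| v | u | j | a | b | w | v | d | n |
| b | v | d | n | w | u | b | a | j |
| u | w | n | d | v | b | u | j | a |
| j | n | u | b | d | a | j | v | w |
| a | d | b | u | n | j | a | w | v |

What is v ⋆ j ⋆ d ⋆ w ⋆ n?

d

v ⋆ j = d
d ⋆ d = w
w ⋆ w = b
b ⋆ n = d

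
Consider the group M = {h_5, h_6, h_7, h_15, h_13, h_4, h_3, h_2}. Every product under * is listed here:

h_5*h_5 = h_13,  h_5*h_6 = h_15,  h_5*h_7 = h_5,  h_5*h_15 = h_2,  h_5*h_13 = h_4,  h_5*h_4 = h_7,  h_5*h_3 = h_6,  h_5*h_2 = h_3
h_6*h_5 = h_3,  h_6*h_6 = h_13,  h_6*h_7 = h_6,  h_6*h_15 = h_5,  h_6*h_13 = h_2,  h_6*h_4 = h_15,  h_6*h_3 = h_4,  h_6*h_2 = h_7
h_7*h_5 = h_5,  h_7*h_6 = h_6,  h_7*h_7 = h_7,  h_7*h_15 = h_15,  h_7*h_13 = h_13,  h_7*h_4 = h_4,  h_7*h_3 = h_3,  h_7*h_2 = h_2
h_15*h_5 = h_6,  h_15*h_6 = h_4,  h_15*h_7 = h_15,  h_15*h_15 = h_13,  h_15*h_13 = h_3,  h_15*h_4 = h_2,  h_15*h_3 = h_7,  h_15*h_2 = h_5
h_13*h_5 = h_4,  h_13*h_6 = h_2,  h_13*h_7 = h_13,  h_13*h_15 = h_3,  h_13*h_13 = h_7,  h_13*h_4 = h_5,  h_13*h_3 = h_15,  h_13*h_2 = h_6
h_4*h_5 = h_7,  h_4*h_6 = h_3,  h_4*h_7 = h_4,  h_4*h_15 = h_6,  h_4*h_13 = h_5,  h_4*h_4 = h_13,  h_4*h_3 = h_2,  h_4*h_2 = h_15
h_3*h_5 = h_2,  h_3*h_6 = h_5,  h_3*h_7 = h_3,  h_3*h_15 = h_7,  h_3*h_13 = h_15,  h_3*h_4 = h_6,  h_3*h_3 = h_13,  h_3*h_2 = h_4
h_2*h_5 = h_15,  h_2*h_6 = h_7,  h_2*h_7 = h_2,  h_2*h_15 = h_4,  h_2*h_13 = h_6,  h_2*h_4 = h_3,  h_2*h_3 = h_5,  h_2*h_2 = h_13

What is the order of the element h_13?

2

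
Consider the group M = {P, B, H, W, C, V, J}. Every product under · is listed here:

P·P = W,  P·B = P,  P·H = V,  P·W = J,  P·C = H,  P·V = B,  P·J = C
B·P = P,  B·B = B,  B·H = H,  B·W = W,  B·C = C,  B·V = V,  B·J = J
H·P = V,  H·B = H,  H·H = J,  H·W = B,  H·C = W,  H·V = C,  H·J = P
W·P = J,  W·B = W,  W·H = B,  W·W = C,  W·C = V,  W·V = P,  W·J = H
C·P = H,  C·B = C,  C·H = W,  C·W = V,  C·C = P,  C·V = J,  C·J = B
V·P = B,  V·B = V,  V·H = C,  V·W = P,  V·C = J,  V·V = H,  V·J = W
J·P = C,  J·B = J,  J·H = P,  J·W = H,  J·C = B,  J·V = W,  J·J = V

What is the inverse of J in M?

C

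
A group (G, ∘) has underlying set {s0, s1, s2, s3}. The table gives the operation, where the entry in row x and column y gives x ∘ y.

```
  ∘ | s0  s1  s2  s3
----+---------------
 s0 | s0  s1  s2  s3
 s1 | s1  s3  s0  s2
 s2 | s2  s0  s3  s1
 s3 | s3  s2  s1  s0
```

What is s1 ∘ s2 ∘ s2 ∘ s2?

s1 ∘ s2 = s0
s0 ∘ s2 = s2
s2 ∘ s2 = s3

s3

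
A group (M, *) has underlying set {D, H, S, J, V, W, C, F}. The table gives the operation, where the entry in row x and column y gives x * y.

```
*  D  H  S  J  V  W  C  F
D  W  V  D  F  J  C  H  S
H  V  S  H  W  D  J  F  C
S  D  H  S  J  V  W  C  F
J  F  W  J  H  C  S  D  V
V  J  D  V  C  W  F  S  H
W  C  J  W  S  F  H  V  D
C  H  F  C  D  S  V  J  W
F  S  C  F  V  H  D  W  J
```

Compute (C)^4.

H

C^1 = C
C^2 = C * C = J
C^3 = J * C = D
C^4 = D * C = H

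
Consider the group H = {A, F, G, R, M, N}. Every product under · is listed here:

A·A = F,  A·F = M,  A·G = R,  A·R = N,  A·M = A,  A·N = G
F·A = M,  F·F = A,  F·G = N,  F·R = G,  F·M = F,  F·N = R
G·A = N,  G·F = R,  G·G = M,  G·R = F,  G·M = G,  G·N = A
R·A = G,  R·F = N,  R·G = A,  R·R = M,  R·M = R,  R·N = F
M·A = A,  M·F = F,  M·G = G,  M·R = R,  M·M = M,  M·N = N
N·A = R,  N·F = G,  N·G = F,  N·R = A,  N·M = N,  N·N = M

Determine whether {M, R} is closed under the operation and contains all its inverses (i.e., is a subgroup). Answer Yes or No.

Yes

{M, R} contains the identity M.
Checking products: every product of two elements of {M, R} (read from the table) lies in {M, R}, so the set is closed.
In a finite group, a nonempty closed subset is a subgroup. So {M, R} ≤ H.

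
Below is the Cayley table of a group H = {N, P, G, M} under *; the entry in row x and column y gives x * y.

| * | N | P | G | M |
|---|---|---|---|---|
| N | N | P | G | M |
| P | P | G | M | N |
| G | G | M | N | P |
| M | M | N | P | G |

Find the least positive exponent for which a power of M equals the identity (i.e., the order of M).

The identity element is N (its row matches the header).
M^1 = M
M^2 = M * M = G
M^3 = G * M = P
M^4 = P * M = N
The first power of M equal to the identity is M^4, so ord(M) = 4.

4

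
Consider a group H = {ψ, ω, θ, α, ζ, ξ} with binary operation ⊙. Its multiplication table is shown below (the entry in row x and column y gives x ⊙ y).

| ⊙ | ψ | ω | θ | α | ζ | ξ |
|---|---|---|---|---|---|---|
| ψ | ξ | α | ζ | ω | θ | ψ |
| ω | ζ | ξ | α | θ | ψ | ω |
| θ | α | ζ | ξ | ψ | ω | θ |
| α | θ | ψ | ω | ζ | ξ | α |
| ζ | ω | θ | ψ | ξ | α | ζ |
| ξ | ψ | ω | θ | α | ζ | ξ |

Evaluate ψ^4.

ψ^1 = ψ
ψ^2 = ψ ⊙ ψ = ξ
ψ^3 = ξ ⊙ ψ = ψ
ψ^4 = ψ ⊙ ψ = ξ

ξ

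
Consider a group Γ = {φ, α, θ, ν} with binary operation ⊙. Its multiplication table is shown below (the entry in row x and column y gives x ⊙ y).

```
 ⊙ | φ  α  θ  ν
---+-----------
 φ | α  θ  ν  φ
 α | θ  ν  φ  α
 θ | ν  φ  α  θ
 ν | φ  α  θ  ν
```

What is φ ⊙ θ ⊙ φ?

φ ⊙ θ = ν
ν ⊙ φ = φ

φ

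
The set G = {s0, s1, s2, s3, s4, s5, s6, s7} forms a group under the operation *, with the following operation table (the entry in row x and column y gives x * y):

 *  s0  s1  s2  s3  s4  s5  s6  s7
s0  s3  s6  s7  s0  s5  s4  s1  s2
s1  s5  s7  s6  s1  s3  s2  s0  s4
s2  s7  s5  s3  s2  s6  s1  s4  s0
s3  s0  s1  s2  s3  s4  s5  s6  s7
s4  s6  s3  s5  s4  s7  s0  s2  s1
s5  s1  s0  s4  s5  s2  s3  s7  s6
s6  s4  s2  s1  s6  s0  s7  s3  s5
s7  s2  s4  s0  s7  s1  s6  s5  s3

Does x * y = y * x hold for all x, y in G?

No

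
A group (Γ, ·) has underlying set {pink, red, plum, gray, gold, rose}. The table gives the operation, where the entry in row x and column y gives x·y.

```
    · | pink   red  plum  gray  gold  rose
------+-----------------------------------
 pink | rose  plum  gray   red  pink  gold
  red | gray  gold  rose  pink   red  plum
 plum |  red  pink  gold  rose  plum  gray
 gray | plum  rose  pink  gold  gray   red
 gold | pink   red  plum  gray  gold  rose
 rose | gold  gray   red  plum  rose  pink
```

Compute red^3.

red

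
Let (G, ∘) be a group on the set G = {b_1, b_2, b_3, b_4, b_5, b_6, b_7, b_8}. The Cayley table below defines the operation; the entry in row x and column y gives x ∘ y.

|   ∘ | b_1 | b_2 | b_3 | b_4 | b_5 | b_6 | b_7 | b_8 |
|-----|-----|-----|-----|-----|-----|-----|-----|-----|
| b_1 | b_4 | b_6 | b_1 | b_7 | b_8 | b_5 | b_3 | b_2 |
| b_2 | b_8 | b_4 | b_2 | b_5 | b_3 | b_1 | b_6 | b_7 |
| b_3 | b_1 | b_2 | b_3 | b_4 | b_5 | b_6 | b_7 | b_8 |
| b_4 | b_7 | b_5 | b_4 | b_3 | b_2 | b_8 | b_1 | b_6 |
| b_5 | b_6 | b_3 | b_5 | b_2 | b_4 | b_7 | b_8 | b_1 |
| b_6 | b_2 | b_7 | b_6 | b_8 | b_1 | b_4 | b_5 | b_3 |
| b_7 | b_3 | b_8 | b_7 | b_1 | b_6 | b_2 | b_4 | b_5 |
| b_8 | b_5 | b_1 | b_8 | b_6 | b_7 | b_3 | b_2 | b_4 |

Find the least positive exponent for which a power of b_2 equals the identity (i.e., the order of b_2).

The identity element is b_3 (its row matches the header).
b_2^1 = b_2
b_2^2 = b_2 ∘ b_2 = b_4
b_2^3 = b_4 ∘ b_2 = b_5
b_2^4 = b_5 ∘ b_2 = b_3
The first power of b_2 equal to the identity is b_2^4, so ord(b_2) = 4.

4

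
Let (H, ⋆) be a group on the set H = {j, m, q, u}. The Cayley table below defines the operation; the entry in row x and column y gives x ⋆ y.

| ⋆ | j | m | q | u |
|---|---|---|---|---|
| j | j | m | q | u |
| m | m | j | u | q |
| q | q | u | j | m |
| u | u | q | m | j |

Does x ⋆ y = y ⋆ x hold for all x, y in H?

Check whether the table is symmetric across its main diagonal.
Every entry (row x, col y) equals the entry (row y, col x), so H is abelian.

Yes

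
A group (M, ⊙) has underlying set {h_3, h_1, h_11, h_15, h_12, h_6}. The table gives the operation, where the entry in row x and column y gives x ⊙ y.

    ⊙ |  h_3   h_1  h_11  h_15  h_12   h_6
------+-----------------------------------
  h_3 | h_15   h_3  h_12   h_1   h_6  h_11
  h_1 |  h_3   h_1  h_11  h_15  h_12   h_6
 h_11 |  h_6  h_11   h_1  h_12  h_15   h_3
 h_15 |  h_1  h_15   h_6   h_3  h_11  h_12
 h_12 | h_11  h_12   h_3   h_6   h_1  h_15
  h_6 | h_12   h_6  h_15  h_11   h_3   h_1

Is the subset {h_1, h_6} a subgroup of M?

Yes

{h_1, h_6} contains the identity h_1.
Checking products: every product of two elements of {h_1, h_6} (read from the table) lies in {h_1, h_6}, so the set is closed.
In a finite group, a nonempty closed subset is a subgroup. So {h_1, h_6} ≤ M.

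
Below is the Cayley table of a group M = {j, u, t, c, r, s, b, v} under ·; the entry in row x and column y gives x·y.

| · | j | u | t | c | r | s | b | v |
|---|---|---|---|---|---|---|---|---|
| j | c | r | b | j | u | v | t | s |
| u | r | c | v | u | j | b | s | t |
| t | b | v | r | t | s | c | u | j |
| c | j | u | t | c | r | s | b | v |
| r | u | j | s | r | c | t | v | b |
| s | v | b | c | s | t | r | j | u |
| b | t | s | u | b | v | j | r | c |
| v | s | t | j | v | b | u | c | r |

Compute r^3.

r^1 = r
r^2 = r·r = c
r^3 = c·r = r

r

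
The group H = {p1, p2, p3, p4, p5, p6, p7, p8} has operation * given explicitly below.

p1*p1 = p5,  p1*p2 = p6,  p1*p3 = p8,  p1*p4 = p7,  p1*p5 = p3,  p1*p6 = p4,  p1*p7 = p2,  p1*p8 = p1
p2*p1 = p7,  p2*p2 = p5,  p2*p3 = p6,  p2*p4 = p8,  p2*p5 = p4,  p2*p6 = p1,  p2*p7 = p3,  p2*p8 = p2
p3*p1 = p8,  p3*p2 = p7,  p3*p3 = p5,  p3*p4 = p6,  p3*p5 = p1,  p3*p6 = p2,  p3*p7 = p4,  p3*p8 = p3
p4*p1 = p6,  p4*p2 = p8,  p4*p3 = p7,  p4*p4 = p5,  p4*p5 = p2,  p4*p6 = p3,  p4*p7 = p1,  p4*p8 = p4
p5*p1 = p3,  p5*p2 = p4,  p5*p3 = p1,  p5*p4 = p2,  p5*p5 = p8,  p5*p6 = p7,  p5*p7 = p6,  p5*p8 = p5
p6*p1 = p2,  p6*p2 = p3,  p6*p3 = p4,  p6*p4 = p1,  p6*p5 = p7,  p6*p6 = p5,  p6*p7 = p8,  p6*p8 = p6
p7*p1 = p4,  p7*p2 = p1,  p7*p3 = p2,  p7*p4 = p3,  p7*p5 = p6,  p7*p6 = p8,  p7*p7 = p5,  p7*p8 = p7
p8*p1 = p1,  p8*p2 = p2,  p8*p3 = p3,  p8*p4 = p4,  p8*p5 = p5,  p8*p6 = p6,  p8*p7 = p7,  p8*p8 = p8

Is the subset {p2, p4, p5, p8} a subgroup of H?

Yes

{p2, p4, p5, p8} contains the identity p8.
Checking products: every product of two elements of {p2, p4, p5, p8} (read from the table) lies in {p2, p4, p5, p8}, so the set is closed.
In a finite group, a nonempty closed subset is a subgroup. So {p2, p4, p5, p8} ≤ H.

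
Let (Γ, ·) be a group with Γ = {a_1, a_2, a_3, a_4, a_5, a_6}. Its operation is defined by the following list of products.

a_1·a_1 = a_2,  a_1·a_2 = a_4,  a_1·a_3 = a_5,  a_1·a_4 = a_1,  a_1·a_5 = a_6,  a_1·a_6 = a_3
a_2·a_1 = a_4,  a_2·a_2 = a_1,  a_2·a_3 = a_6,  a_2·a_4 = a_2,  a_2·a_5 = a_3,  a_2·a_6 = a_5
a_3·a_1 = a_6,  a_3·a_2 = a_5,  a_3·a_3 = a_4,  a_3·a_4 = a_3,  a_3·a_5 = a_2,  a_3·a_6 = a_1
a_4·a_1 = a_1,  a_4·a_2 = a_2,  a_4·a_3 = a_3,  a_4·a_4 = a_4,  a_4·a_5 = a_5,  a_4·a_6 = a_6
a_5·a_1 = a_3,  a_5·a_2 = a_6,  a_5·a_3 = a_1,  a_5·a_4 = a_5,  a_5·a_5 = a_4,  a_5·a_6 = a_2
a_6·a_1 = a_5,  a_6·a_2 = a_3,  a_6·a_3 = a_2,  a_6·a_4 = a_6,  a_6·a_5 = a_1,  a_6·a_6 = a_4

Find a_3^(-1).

First locate the identity: row a_4 matches the header, so a_4 is the identity.
Scan row a_3 for a_4: a_3·a_3 = a_4. Hence a_3^(-1) = a_3.

a_3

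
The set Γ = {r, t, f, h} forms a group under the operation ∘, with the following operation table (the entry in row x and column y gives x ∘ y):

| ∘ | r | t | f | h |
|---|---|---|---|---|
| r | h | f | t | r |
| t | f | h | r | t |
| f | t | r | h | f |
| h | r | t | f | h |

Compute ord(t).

2

The identity element is h (its row matches the header).
t^1 = t
t^2 = t ∘ t = h
The first power of t equal to the identity is t^2, so ord(t) = 2.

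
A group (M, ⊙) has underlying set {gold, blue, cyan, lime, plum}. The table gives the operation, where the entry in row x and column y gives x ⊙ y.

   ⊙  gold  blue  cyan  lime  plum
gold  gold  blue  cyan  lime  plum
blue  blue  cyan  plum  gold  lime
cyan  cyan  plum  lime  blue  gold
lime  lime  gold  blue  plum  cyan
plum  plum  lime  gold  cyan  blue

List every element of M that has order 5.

Identity is gold. Compute the order of each non-identity element by repeated multiplication:
  blue: blue → cyan → plum → lime → gold  (order 5)
  cyan: cyan → lime → blue → plum → gold  (order 5)
  lime: lime → plum → cyan → blue → gold  (order 5)
  plum: plum → blue → lime → cyan → gold  (order 5)
Elements of order 5: {blue, cyan, lime, plum}.

{blue, cyan, lime, plum}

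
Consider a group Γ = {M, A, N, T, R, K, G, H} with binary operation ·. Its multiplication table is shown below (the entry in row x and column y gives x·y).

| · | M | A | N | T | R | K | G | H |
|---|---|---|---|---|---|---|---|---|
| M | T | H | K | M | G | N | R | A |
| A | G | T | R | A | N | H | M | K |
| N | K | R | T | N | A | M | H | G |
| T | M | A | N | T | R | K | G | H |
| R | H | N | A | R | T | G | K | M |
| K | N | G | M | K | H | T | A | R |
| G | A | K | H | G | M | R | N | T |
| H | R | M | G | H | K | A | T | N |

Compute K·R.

Read row K, column R: K·R = H.
(Structurally, Γ here is isomorphic to the dihedral group D_4.)

H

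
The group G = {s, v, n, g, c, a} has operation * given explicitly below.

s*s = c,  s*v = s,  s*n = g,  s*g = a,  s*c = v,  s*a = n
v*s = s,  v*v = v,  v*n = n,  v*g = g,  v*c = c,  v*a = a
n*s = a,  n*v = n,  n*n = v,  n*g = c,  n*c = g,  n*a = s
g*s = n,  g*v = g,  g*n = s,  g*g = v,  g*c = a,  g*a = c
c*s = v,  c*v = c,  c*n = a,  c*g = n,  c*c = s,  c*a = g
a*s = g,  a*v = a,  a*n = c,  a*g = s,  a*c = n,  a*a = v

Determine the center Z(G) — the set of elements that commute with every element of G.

An element z is central iff its row equals its column in the table.
For s: s * a = n ≠ g = a * s, so s ∉ Z.
Checking each element this way leaves Z(G) = {v}.

{v}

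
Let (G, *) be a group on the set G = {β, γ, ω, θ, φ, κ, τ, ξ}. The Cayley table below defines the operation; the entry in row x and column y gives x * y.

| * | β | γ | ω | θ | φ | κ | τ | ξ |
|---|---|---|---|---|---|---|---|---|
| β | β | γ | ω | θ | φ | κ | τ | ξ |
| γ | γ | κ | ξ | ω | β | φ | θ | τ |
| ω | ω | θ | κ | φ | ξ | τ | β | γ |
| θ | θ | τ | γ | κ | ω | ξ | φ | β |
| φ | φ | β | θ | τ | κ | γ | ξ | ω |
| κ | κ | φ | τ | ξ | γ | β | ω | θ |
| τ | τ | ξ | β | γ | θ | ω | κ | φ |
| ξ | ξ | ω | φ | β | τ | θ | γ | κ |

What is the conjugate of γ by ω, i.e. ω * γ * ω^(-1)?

The identity is β. In row ω, the entry β sits in column τ, so ω^(-1) = τ.
ω * γ = θ
θ * τ = φ

φ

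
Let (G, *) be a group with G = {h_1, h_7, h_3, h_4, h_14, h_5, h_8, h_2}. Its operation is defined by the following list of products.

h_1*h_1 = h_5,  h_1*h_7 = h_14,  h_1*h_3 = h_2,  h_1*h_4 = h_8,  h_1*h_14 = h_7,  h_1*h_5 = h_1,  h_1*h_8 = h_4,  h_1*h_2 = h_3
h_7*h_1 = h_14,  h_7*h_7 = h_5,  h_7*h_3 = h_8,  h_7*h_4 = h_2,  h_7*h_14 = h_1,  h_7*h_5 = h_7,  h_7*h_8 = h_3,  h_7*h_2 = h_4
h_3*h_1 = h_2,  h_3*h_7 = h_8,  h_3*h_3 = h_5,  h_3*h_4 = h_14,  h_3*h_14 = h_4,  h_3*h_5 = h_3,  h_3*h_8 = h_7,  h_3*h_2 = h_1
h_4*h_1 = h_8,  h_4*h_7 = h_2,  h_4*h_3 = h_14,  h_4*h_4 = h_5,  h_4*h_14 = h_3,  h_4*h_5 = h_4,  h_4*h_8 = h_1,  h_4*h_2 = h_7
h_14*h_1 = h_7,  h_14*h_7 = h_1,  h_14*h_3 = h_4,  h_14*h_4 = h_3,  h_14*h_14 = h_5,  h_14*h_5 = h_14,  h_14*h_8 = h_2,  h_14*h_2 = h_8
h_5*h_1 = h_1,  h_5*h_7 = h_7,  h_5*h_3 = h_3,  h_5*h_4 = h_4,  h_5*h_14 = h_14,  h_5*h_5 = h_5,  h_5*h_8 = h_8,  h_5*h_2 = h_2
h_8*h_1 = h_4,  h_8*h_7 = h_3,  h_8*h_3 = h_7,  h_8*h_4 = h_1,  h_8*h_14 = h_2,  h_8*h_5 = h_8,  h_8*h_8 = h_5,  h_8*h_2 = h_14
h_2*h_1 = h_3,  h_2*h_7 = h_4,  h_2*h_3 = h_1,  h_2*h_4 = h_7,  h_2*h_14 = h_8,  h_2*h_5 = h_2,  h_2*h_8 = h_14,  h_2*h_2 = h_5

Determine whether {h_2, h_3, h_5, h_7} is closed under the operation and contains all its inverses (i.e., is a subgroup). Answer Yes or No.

h_3 * h_7 = h_8, which is not in {h_2, h_3, h_5, h_7}.
The subset is not closed under *, so it is not a subgroup.

No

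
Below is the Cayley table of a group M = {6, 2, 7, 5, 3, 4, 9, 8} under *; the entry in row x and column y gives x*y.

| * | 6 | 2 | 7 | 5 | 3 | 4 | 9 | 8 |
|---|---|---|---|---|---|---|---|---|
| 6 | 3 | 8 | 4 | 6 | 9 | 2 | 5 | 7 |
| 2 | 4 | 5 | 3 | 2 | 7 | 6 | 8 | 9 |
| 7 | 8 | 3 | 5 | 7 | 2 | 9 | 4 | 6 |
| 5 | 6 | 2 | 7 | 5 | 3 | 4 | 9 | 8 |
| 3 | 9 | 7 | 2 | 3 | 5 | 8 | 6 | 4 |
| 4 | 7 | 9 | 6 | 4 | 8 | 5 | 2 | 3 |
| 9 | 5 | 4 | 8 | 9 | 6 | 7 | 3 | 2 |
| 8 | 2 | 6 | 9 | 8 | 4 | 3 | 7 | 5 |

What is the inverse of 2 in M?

First locate the identity: row 5 matches the header, so 5 is the identity.
Scan row 2 for 5: 2*2 = 5. Hence 2^(-1) = 2.

2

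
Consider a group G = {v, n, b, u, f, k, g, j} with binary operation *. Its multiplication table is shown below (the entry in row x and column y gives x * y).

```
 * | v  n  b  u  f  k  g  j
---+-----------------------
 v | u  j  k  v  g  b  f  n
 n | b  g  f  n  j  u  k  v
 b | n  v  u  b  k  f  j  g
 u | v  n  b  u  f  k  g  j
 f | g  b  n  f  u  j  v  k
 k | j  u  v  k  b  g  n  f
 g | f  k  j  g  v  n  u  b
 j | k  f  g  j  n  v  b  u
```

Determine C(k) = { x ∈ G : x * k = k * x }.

{g, k, n, u}

Compare row k with column k entry by entry.
n * k = u = k * n, so n commutes with k.
b * k = f but k * b = v, so b does not.
Collecting the elements that commute with k: C(k) = {g, k, n, u}.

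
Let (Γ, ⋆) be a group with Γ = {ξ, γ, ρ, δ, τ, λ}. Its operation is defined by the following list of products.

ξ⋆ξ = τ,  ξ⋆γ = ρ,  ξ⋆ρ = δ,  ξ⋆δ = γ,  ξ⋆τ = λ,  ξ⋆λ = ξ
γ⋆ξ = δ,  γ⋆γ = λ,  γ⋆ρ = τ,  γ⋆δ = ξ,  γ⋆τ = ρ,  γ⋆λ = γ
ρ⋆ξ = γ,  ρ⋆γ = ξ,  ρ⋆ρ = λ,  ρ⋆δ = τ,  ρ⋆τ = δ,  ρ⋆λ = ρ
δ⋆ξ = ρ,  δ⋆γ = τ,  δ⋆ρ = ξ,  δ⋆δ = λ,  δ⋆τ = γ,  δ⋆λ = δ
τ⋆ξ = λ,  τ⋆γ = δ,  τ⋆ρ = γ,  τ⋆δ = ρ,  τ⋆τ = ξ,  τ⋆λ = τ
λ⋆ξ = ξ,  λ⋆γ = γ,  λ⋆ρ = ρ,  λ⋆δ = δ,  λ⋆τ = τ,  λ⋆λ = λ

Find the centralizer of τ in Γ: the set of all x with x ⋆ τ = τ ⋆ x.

Compare row τ with column τ entry by entry.
ξ ⋆ τ = λ = τ ⋆ ξ, so ξ commutes with τ.
δ ⋆ τ = γ but τ ⋆ δ = ρ, so δ does not.
Collecting the elements that commute with τ: C(τ) = {λ, ξ, τ}.

{λ, ξ, τ}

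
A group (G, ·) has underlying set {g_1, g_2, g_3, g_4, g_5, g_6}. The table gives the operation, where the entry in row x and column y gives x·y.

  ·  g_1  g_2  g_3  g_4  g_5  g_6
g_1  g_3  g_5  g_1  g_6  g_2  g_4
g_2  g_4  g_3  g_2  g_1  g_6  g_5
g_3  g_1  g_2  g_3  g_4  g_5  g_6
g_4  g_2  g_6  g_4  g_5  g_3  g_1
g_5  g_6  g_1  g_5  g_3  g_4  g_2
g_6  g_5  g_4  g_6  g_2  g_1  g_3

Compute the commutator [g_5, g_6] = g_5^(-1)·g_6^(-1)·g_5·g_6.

Identity is g_3; from the table g_5^(-1) = g_4 and g_6^(-1) = g_6.
g_4·g_6 = g_1
g_1·g_5 = g_2
g_2·g_6 = g_5

g_5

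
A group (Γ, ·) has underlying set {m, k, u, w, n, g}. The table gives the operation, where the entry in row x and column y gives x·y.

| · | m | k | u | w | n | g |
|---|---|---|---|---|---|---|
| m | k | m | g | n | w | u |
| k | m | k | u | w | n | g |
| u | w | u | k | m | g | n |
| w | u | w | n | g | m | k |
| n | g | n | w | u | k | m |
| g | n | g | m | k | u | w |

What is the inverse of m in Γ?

First locate the identity: row k matches the header, so k is the identity.
Scan row m for k: m·m = k. Hence m^(-1) = m.

m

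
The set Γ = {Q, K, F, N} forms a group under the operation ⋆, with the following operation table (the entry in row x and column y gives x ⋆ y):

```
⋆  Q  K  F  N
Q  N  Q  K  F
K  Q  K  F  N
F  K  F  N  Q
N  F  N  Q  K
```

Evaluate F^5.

F^1 = F
F^2 = F ⋆ F = N
F^3 = N ⋆ F = Q
F^4 = Q ⋆ F = K
F^5 = K ⋆ F = F

F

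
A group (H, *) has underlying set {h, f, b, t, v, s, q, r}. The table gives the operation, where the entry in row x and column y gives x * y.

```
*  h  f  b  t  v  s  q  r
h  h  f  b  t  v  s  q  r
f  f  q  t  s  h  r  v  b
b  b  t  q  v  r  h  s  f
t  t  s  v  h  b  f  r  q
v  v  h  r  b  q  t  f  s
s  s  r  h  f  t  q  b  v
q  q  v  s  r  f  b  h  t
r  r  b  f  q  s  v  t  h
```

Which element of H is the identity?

The identity e satisfies e * x = x for all x, so its row in the table reproduces the column headers.
Row h reads: h, f, b, t, v, s, q, r — exactly the header order. So h is the identity.

h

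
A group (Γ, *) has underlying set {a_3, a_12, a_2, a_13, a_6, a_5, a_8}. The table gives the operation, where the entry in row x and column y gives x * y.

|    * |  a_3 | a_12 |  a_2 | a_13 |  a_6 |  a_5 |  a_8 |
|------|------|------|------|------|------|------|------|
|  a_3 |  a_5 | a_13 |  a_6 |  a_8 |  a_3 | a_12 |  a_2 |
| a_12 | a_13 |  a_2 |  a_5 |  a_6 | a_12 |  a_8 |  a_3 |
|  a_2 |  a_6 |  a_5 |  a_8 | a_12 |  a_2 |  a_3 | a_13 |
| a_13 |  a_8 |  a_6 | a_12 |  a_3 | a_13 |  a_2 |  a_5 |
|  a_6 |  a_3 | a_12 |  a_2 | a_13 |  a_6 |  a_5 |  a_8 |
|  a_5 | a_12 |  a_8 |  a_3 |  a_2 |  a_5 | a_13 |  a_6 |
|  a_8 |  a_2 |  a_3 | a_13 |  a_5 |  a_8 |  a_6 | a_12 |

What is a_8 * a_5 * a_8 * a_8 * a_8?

a_3

a_8 * a_5 = a_6
a_6 * a_8 = a_8
a_8 * a_8 = a_12
a_12 * a_8 = a_3
(Structurally, Γ here is isomorphic to the cyclic group Z_7.)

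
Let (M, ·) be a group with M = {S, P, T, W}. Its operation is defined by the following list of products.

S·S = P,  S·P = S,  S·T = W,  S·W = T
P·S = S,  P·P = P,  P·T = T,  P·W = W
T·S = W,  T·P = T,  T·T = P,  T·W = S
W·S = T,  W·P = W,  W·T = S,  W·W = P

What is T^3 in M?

T^1 = T
T^2 = T·T = P
T^3 = P·T = T

T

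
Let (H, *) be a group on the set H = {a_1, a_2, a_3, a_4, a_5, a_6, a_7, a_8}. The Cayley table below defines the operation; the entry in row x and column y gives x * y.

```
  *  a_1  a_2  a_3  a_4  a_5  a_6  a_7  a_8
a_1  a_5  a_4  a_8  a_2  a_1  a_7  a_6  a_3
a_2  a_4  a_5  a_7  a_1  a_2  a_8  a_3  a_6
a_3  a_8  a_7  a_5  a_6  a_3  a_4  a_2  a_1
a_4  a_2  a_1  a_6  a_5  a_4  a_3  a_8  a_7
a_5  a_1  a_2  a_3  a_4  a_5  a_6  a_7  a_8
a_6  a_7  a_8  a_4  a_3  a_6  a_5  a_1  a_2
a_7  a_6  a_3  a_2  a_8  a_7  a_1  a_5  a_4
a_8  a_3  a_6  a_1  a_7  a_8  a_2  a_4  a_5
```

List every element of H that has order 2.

{a_1, a_2, a_3, a_4, a_6, a_7, a_8}

Identity is a_5. Compute the order of each non-identity element by repeated multiplication:
  a_1: a_1 → a_5  (order 2)
  a_2: a_2 → a_5  (order 2)
  a_3: a_3 → a_5  (order 2)
  a_4: a_4 → a_5  (order 2)
  a_6: a_6 → a_5  (order 2)
  a_7: a_7 → a_5  (order 2)
  a_8: a_8 → a_5  (order 2)
Elements of order 2: {a_1, a_2, a_3, a_4, a_6, a_7, a_8}.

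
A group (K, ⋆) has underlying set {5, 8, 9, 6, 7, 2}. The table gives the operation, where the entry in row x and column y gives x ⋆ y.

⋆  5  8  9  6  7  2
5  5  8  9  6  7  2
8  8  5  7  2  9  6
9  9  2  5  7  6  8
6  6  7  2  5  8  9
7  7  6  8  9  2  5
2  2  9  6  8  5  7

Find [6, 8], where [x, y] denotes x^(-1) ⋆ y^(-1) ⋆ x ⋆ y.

2

Identity is 5; from the table 6^(-1) = 6 and 8^(-1) = 8.
6 ⋆ 8 = 7
7 ⋆ 6 = 9
9 ⋆ 8 = 2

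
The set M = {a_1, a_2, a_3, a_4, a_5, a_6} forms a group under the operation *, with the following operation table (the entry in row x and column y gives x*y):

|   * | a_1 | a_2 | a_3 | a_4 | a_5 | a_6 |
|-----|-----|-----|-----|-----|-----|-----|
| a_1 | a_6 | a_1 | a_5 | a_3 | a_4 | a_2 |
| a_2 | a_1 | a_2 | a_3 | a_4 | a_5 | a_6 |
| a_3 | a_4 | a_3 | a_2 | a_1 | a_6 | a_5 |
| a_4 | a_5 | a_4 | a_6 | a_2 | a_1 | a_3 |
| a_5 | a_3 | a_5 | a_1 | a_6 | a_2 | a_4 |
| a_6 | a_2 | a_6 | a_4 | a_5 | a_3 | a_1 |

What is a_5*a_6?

a_4

Read row a_5, column a_6: a_5*a_6 = a_4.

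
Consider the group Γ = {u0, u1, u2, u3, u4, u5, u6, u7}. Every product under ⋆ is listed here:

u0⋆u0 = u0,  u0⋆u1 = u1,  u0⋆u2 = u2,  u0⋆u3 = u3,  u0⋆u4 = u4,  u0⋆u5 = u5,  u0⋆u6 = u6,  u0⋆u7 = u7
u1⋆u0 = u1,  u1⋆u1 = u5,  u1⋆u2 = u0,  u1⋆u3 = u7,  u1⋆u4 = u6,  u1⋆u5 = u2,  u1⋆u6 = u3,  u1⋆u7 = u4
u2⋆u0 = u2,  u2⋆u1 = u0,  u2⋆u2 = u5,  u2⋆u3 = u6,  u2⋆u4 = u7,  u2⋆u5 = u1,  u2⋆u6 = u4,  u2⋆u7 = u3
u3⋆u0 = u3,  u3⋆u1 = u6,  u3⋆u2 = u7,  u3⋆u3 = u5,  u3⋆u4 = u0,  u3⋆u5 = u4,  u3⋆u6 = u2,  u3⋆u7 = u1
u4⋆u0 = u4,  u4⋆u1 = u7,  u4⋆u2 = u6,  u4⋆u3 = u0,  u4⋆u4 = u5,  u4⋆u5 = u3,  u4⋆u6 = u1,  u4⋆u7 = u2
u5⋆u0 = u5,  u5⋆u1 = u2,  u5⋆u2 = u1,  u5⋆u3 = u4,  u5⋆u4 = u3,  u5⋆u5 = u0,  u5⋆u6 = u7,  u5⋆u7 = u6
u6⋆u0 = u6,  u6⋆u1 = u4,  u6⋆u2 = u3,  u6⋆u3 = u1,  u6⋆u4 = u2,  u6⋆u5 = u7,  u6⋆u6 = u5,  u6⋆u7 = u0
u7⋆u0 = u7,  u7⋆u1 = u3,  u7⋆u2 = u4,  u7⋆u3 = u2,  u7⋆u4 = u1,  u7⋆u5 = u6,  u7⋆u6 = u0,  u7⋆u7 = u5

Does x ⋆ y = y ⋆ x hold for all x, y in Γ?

No

u2 ⋆ u4 = u7 but u4 ⋆ u2 = u6.
Since u2 and u4 do not commute, Γ is not abelian.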